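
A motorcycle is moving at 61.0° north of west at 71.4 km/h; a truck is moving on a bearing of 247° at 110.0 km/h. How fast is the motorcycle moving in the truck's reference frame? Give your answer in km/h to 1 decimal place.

124.7 km/h

Taking east as x and north as y: motorcycle velocity = (-34.615, 62.448) km/h; truck velocity = (-101.256, -42.980) km/h.
Velocity of motorcycle relative to truck = (-34.615, 62.448) − (-101.256, -42.980) = (66.640, 105.428) km/h.
Magnitude = |(66.640, 105.428)| = 124.724 km/h.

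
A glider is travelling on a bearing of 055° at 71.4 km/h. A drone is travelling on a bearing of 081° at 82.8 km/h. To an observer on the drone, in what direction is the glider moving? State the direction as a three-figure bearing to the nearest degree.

Taking east as x and north as y: glider velocity = (58.487, 40.953) km/h; drone velocity = (81.781, 12.953) km/h.
Velocity of glider relative to drone = (58.487, 40.953) − (81.781, 12.953) = (-23.293, 28.001) km/h.
Bearing = atan2(-23.29, 28.00) = 320.24° clockwise from north.

320°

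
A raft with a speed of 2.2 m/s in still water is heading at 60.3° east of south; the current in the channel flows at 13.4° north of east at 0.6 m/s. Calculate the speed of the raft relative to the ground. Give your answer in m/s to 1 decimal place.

2.7 m/s

Taking east as x and north as y: velocity relative to the water = (1.911, -1.090) m/s; the water relative to ground = (0.584, 0.139) m/s.
Velocity relative to ground = (1.911, -1.090) + (0.584, 0.139) = (2.495, -0.951) m/s.
Speed = |(2.495, -0.951)| = 2.670 m/s.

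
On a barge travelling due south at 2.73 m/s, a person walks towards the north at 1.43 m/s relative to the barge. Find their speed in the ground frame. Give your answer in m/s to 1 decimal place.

1.3 m/s

Taking east as x and north as y: barge velocity = (0.000, -2.730) m/s; person velocity relative to barge = (0.000, 1.430) m/s.
Velocity relative to ground = (0.000, -2.730) + (0.000, 1.430) = (0.000, -1.300) m/s.
Speed = |(0.000, -1.300)| = 1.300 m/s.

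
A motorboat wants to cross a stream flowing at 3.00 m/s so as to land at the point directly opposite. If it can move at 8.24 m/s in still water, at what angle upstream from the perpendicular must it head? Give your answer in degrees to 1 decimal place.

To cancel the current, the upstream component of the motorboat's velocity must equal the flow: 8.24 sin θ = 3.00.
sin θ = 3.00 / 8.24 = 0.3641.
θ = arcsin(0.3641) = 21.351°.

21.4°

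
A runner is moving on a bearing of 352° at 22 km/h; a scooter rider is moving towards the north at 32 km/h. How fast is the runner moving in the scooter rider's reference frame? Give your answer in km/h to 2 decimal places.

Taking east as x and north as y: runner velocity = (-3.062, 21.786) km/h; scooter rider velocity = (0.000, 32.000) km/h.
Velocity of runner relative to scooter rider = (-3.062, 21.786) − (0.000, 32.000) = (-3.062, -10.214) km/h.
Magnitude = |(-3.062, -10.214)| = 10.663 km/h.

10.66 km/h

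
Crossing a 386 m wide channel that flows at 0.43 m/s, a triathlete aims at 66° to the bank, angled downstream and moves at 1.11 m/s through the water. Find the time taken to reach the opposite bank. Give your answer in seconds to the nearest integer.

381 s

The component of the triathlete's velocity perpendicular to the bank is 1.11 × sin 66° = 1.014 m/s.
The current is parallel to the bank, so it does not affect the crossing time.
Time = 386 / 1.014 = 380.657 s.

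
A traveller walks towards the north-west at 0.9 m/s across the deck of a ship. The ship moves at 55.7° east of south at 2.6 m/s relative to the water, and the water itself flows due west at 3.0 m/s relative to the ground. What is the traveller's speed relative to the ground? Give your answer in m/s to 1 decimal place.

1.7 m/s

In east/north components (m/s): traveller relative to ship = (-0.636, 0.636); ship relative to water = (2.148, -1.465); water relative to ground = (-3.000, 0.000).
Sum = (-1.489, -0.829) m/s.
Speed = |(-1.489, -0.829)| = 1.704 m/s.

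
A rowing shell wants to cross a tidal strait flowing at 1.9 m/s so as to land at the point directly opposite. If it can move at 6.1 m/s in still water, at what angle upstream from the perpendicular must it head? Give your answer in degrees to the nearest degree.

To cancel the current, the upstream component of the rowing shell's velocity must equal the flow: 6.1 sin θ = 1.9.
sin θ = 1.9 / 6.1 = 0.3115.
θ = arcsin(0.3115) = 18.148°.

18°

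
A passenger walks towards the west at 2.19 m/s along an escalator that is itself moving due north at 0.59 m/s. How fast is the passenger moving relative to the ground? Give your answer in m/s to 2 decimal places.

2.27 m/s

Taking east as x and north as y: escalator velocity = (0.000, 0.590) m/s; passenger velocity relative to escalator = (-2.190, 0.000) m/s.
Velocity relative to ground = (0.000, 0.590) + (-2.190, 0.000) = (-2.190, 0.590) m/s.
Speed = |(-2.190, 0.590)| = 2.268 m/s.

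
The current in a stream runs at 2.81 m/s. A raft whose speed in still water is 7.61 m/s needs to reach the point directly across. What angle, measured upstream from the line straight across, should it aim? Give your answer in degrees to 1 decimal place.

To cancel the current, the upstream component of the raft's velocity must equal the flow: 7.61 sin θ = 2.81.
sin θ = 2.81 / 7.61 = 0.3693.
θ = arcsin(0.3693) = 21.669°.

21.7°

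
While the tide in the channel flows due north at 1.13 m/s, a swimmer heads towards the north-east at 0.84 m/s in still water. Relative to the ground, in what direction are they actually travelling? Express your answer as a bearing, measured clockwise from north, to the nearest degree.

019°

Taking east as x and north as y: velocity relative to the water = (0.594, 0.594) m/s; the water relative to ground = (0.000, 1.130) m/s.
Velocity relative to ground = (0.594, 0.594) + (0.000, 1.130) = (0.594, 1.724) m/s.
Bearing = atan2(0.59, 1.72) = 19.01° clockwise from north.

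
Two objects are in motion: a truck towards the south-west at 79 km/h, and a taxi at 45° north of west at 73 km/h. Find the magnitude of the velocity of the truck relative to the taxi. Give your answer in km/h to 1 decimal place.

Taking east as x and north as y: truck velocity = (-55.861, -55.861) km/h; taxi velocity = (-51.619, 51.619) km/h.
Velocity of truck relative to taxi = (-55.861, -55.861) − (-51.619, 51.619) = (-4.243, -107.480) km/h.
Magnitude = |(-4.243, -107.480)| = 107.564 km/h.

107.6 km/h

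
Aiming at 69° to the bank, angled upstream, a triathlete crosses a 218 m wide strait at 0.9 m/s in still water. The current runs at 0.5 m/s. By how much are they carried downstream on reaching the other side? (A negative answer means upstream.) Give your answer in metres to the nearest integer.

46 m

Perpendicular speed = 0.840 m/s; crossing time = 218 / 0.840 = 259.455 s.
Net downstream speed = 0.177 m/s.
Drift = 0.177 × 259.455 = 46.045 m (downstream).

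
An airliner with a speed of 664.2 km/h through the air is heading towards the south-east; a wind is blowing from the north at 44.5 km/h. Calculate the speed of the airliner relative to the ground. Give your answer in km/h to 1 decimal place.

696.4 km/h

Taking east as x and north as y: velocity relative to the air = (469.660, -469.660) km/h; the air relative to ground = (0.000, -44.500) km/h.
Velocity relative to ground = (469.660, -469.660) + (0.000, -44.500) = (469.660, -514.160) km/h.
Speed = |(469.660, -514.160)| = 696.378 km/h.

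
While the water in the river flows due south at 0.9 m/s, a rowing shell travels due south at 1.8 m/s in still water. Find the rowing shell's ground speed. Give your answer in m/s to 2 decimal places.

Taking east as x and north as y: velocity relative to the water = (0.000, -1.800) m/s; the water relative to ground = (0.000, -0.900) m/s.
Velocity relative to ground = (0.000, -1.800) + (0.000, -0.900) = (0.000, -2.700) m/s.
Speed = |(0.000, -2.700)| = 2.700 m/s.

2.70 m/s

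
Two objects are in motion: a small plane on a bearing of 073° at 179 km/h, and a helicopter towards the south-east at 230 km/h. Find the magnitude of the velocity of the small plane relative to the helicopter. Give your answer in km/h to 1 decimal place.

215.1 km/h

Taking east as x and north as y: small plane velocity = (171.179, 52.335) km/h; helicopter velocity = (162.635, -162.635) km/h.
Velocity of small plane relative to helicopter = (171.179, 52.335) − (162.635, -162.635) = (8.544, 214.969) km/h.
Magnitude = |(8.544, 214.969)| = 215.139 km/h.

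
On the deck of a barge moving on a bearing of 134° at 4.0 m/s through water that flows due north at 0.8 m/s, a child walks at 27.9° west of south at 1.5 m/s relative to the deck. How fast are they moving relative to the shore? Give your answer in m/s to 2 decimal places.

In east/north components (m/s): child relative to barge = (-0.702, -1.326); barge relative to water = (2.877, -2.779); water relative to ground = (0.000, 0.800).
Sum = (2.175, -3.304) m/s.
Speed = |(2.175, -3.304)| = 3.956 m/s.

3.96 m/s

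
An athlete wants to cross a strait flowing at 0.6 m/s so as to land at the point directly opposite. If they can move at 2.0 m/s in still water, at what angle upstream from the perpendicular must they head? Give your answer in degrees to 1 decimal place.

To cancel the current, the upstream component of the athlete's velocity must equal the flow: 2.0 sin θ = 0.6.
sin θ = 0.6 / 2.0 = 0.3000.
θ = arcsin(0.3000) = 17.458°.

17.5°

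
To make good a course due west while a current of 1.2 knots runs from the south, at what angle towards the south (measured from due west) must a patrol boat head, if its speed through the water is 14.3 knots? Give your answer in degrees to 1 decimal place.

The current pushes perpendicular to the desired track; the heading must have a component into the current equal to 1.2 knots: 14.3 sin θ = 1.2.
sin θ = 0.0839, so θ = 4.814°.

4.8°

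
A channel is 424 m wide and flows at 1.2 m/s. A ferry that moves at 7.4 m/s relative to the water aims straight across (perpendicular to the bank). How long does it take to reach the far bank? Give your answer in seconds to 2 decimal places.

57.30 s

The component of the ferry's velocity perpendicular to the bank is 7.4 m/s.
The flow acts along the bank and has no component across it.
Time = 424 / 7.400 = 57.297 s.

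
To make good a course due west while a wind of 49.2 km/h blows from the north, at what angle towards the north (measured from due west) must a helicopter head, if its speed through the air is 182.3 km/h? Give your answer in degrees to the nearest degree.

The wind pushes perpendicular to the desired track; the heading must have a component into the wind equal to 49.2 km/h: 182.3 sin θ = 49.2.
sin θ = 0.2699, so θ = 15.657°.

16°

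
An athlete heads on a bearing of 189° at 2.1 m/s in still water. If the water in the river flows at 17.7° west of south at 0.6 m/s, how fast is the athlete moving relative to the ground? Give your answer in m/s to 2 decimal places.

2.69 m/s

Taking east as x and north as y: velocity relative to the water = (-0.329, -2.074) m/s; the water relative to ground = (-0.182, -0.572) m/s.
Velocity relative to ground = (-0.329, -2.074) + (-0.182, -0.572) = (-0.511, -2.646) m/s.
Speed = |(-0.511, -2.646)| = 2.695 m/s.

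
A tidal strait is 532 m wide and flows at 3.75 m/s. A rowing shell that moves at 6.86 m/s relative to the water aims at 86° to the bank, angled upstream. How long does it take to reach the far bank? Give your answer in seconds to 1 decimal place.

The component of the rowing shell's velocity perpendicular to the bank is 6.86 × sin 86° = 6.843 m/s.
The current is parallel to the bank, so it does not affect the crossing time.
Time = 532 / 6.843 = 77.740 s.

77.7 s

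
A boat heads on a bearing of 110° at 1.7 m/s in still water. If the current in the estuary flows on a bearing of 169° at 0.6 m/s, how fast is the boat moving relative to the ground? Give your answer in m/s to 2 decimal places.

Taking east as x and north as y: velocity relative to the water = (1.597, -0.581) m/s; the water relative to ground = (0.114, -0.589) m/s.
Velocity relative to ground = (1.597, -0.581) + (0.114, -0.589) = (1.712, -1.170) m/s.
Speed = |(1.712, -1.170)| = 2.074 m/s.

2.07 m/s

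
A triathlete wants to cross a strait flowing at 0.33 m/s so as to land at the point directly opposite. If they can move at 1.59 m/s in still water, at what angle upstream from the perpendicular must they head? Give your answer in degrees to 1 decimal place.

To cancel the current, the upstream component of the triathlete's velocity must equal the flow: 1.59 sin θ = 0.33.
sin θ = 0.33 / 1.59 = 0.2075.
θ = arcsin(0.2075) = 11.979°.

12.0°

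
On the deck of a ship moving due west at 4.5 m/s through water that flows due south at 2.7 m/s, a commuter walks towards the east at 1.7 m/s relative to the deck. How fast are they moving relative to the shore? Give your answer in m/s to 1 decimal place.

In east/north components (m/s): commuter relative to ship = (1.700, 0.000); ship relative to water = (-4.500, 0.000); water relative to ground = (0.000, -2.700).
Sum = (-2.800, -2.700) m/s.
Speed = |(-2.800, -2.700)| = 3.890 m/s.

3.9 m/s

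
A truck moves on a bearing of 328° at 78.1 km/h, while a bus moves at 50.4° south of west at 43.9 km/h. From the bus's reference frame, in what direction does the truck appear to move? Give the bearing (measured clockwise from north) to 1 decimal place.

352.4°

Taking east as x and north as y: truck velocity = (-41.387, 66.233) km/h; bus velocity = (-27.983, -33.826) km/h.
Velocity of truck relative to bus = (-41.387, 66.233) − (-27.983, -33.826) = (-13.404, 100.058) km/h.
Bearing = atan2(-13.40, 100.06) = 352.37° clockwise from north.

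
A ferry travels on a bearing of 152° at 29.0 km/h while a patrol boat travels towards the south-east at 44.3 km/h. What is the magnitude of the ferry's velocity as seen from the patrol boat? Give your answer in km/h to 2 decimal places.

Taking east as x and north as y: ferry velocity = (13.615, -25.605) km/h; patrol boat velocity = (31.325, -31.325) km/h.
Velocity of ferry relative to patrol boat = (13.615, -25.605) − (31.325, -31.325) = (-17.710, 5.719) km/h.
Magnitude = |(-17.710, 5.719)| = 18.611 km/h.

18.61 km/h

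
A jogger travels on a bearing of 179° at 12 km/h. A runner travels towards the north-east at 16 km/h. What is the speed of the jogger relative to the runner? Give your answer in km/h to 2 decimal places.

Taking east as x and north as y: jogger velocity = (0.209, -11.998) km/h; runner velocity = (11.314, 11.314) km/h.
Velocity of jogger relative to runner = (0.209, -11.998) − (11.314, 11.314) = (-11.104, -23.312) km/h.
Magnitude = |(-11.104, -23.312)| = 25.821 km/h.

25.82 km/h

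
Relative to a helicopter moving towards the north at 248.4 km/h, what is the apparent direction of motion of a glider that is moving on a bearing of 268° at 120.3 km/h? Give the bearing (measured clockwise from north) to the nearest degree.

Taking east as x and north as y: glider velocity = (-120.227, -4.198) km/h; helicopter velocity = (0.000, 248.400) km/h.
Velocity of glider relative to helicopter = (-120.227, -4.198) − (0.000, 248.400) = (-120.227, -252.598) km/h.
Bearing = atan2(-120.23, -252.60) = 205.45° clockwise from north.

205°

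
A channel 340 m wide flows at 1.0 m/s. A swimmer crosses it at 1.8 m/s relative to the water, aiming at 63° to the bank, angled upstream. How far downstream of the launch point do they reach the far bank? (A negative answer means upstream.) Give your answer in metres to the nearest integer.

Perpendicular speed = 1.604 m/s; crossing time = 340 / 1.604 = 211.995 s.
Net downstream speed = 0.183 m/s.
Drift = 0.183 × 211.995 = 38.756 m (downstream).

39 m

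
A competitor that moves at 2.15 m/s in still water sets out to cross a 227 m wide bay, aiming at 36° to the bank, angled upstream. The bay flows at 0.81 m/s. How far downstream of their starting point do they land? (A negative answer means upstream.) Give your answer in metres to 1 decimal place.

Perpendicular speed = 1.264 m/s; crossing time = 227 / 1.264 = 179.626 s.
Net downstream speed = -0.929 m/s.
Drift = -0.929 × 179.626 = -166.942 m (upstream).

-166.9 m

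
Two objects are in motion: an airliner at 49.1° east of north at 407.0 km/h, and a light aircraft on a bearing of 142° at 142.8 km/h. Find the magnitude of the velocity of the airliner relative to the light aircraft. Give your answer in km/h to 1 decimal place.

438.1 km/h

Taking east as x and north as y: airliner velocity = (307.632, 266.480) km/h; light aircraft velocity = (87.916, -112.528) km/h.
Velocity of airliner relative to light aircraft = (307.632, 266.480) − (87.916, -112.528) = (219.716, 379.007) km/h.
Magnitude = |(219.716, 379.007)| = 438.089 km/h.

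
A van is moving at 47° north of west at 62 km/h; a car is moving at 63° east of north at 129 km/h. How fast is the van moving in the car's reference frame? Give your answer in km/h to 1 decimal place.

157.8 km/h

Taking east as x and north as y: van velocity = (-42.284, 45.344) km/h; car velocity = (114.940, 58.565) km/h.
Velocity of van relative to car = (-42.284, 45.344) − (114.940, 58.565) = (-157.224, -13.221) km/h.
Magnitude = |(-157.224, -13.221)| = 157.779 km/h.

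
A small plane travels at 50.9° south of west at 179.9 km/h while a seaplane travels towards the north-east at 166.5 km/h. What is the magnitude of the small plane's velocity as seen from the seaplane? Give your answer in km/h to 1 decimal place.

Taking east as x and north as y: small plane velocity = (-113.459, -139.611) km/h; seaplane velocity = (117.733, 117.733) km/h.
Velocity of small plane relative to seaplane = (-113.459, -139.611) − (117.733, 117.733) = (-231.192, -257.344) km/h.
Magnitude = |(-231.192, -257.344)| = 345.942 km/h.

345.9 km/h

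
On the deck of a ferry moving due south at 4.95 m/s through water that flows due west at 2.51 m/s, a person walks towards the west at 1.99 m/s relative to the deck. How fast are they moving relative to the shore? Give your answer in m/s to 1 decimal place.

6.7 m/s

In east/north components (m/s): person relative to ferry = (-1.990, 0.000); ferry relative to water = (0.000, -4.950); water relative to ground = (-2.510, 0.000).
Sum = (-4.500, -4.950) m/s.
Speed = |(-4.500, -4.950)| = 6.690 m/s.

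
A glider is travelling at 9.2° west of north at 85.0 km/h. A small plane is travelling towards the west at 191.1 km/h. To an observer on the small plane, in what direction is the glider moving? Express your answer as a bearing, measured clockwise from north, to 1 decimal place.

Taking east as x and north as y: glider velocity = (-13.590, 83.907) km/h; small plane velocity = (-191.100, 0.000) km/h.
Velocity of glider relative to small plane = (-13.590, 83.907) − (-191.100, 0.000) = (177.510, 83.907) km/h.
Bearing = atan2(177.51, 83.91) = 64.70° clockwise from north.

064.7°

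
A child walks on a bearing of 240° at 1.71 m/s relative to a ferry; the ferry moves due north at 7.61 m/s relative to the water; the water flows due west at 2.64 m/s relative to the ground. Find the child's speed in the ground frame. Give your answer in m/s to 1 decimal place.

In east/north components (m/s): child relative to ferry = (-1.481, -0.855); ferry relative to water = (0.000, 7.610); water relative to ground = (-2.640, 0.000).
Sum = (-4.121, 6.755) m/s.
Speed = |(-4.121, 6.755)| = 7.913 m/s.

7.9 m/s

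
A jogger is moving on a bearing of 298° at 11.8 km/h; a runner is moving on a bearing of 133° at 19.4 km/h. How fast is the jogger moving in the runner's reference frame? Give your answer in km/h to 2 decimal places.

30.95 km/h

Taking east as x and north as y: jogger velocity = (-10.419, 5.540) km/h; runner velocity = (14.188, -13.231) km/h.
Velocity of jogger relative to runner = (-10.419, 5.540) − (14.188, -13.231) = (-24.607, 18.771) km/h.
Magnitude = |(-24.607, 18.771)| = 30.949 km/h.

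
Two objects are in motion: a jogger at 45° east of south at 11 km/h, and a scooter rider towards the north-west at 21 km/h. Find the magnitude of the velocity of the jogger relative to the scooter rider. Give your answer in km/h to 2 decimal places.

Taking east as x and north as y: jogger velocity = (7.778, -7.778) km/h; scooter rider velocity = (-14.849, 14.849) km/h.
Velocity of jogger relative to scooter rider = (7.778, -7.778) − (-14.849, 14.849) = (22.627, -22.627) km/h.
Magnitude = |(22.627, -22.627)| = 32.000 km/h.

32.00 km/h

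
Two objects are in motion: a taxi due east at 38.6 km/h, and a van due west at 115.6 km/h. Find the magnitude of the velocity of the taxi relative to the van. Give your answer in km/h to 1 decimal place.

Taking east as x and north as y: taxi velocity = (38.600, 0.000) km/h; van velocity = (-115.600, 0.000) km/h.
Velocity of taxi relative to van = (38.600, 0.000) − (-115.600, 0.000) = (154.200, 0.000) km/h.
Magnitude = |(154.200, 0.000)| = 154.200 km/h.

154.2 km/h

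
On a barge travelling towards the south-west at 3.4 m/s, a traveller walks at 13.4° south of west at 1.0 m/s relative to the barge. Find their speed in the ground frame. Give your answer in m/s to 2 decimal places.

4.28 m/s

Taking east as x and north as y: barge velocity = (-2.404, -2.404) m/s; traveller velocity relative to barge = (-0.973, -0.232) m/s.
Velocity relative to ground = (-2.404, -2.404) + (-0.973, -0.232) = (-3.377, -2.636) m/s.
Speed = |(-3.377, -2.636)| = 4.284 m/s.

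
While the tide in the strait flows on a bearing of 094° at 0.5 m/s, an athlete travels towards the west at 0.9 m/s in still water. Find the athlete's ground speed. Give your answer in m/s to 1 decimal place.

0.4 m/s

Taking east as x and north as y: velocity relative to the water = (-0.900, 0.000) m/s; the water relative to ground = (0.499, -0.035) m/s.
Velocity relative to ground = (-0.900, 0.000) + (0.499, -0.035) = (-0.401, -0.035) m/s.
Speed = |(-0.401, -0.035)| = 0.403 m/s.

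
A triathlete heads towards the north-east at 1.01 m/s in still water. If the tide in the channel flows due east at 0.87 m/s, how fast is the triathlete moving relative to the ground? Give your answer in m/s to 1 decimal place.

1.7 m/s

Taking east as x and north as y: velocity relative to the water = (0.714, 0.714) m/s; the water relative to ground = (0.870, 0.000) m/s.
Velocity relative to ground = (0.714, 0.714) + (0.870, 0.000) = (1.584, 0.714) m/s.
Speed = |(1.584, 0.714)| = 1.738 m/s.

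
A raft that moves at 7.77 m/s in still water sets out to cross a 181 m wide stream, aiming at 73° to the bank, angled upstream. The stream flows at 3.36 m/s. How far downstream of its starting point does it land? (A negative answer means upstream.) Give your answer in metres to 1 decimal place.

Perpendicular speed = 7.430 m/s; crossing time = 181 / 7.430 = 24.359 s.
Net downstream speed = 1.088 m/s.
Drift = 1.088 × 24.359 = 26.509 m (downstream).

26.5 m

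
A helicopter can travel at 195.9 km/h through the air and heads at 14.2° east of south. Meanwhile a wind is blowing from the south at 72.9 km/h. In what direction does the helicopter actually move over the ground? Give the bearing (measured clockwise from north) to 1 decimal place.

Taking east as x and north as y: velocity relative to the air = (48.056, -189.914) km/h; the air relative to ground = (0.000, 72.900) km/h.
Velocity relative to ground = (48.056, -189.914) + (0.000, 72.900) = (48.056, -117.014) km/h.
Bearing = atan2(48.06, -117.01) = 157.67° clockwise from north.

157.7°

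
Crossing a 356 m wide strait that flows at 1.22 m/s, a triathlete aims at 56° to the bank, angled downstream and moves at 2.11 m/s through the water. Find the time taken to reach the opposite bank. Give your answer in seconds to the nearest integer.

The component of the triathlete's velocity perpendicular to the bank is 2.11 × sin 56° = 1.749 m/s.
The flow acts along the bank and has no component across it.
Time = 356 / 1.749 = 203.514 s.

204 s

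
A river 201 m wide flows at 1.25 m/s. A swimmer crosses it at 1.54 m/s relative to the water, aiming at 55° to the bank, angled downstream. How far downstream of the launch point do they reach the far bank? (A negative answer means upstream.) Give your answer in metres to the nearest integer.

340 m

Perpendicular speed = 1.261 m/s; crossing time = 201 / 1.261 = 159.335 s.
Net downstream speed = 2.133 m/s.
Drift = 2.133 × 159.335 = 339.910 m (downstream).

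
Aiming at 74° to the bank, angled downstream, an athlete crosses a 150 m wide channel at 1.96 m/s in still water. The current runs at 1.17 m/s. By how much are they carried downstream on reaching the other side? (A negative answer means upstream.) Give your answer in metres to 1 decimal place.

136.2 m

Perpendicular speed = 1.884 m/s; crossing time = 150 / 1.884 = 79.615 s.
Net downstream speed = 1.710 m/s.
Drift = 1.710 × 79.615 = 136.161 m (downstream).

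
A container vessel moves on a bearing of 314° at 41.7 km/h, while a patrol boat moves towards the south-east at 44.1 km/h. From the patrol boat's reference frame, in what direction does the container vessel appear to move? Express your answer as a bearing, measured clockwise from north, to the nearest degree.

Taking east as x and north as y: container vessel velocity = (-29.996, 28.967) km/h; patrol boat velocity = (31.183, -31.183) km/h.
Velocity of container vessel relative to patrol boat = (-29.996, 28.967) − (31.183, -31.183) = (-61.180, 60.151) km/h.
Bearing = atan2(-61.18, 60.15) = 314.51° clockwise from north.

315°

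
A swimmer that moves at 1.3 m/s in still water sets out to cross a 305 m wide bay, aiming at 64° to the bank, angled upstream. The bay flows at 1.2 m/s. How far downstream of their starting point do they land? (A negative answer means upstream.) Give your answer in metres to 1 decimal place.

164.5 m

Perpendicular speed = 1.168 m/s; crossing time = 305 / 1.168 = 261.034 s.
Net downstream speed = 0.630 m/s.
Drift = 0.630 × 261.034 = 164.482 m (downstream).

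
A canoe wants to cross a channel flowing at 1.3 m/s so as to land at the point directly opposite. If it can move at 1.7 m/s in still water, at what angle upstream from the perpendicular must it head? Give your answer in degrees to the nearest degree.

To cancel the current, the upstream component of the canoe's velocity must equal the flow: 1.7 sin θ = 1.3.
sin θ = 1.3 / 1.7 = 0.7647.
θ = arcsin(0.7647) = 49.881°.

50°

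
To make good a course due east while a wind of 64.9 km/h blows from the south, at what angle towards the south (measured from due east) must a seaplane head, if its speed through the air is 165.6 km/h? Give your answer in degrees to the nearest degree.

23°

The wind pushes perpendicular to the desired track; the heading must have a component into the wind equal to 64.9 km/h: 165.6 sin θ = 64.9.
sin θ = 0.3919, so θ = 23.073°.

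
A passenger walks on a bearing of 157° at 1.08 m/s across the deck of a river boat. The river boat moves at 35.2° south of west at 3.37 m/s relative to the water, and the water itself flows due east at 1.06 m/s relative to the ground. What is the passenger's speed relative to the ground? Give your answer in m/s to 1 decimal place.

In east/north components (m/s): passenger relative to river boat = (0.422, -0.994); river boat relative to water = (-2.754, -1.943); water relative to ground = (1.060, 0.000).
Sum = (-1.272, -2.937) m/s.
Speed = |(-1.272, -2.937)| = 3.200 m/s.

3.2 m/s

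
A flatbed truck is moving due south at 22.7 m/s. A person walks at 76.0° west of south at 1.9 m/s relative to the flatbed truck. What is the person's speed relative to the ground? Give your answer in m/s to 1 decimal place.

Taking east as x and north as y: flatbed truck velocity = (0.000, -22.700) m/s; person velocity relative to flatbed truck = (-1.844, -0.460) m/s.
Velocity relative to ground = (0.000, -22.700) + (-1.844, -0.460) = (-1.844, -23.160) m/s.
Speed = |(-1.844, -23.160)| = 23.233 m/s.

23.2 m/s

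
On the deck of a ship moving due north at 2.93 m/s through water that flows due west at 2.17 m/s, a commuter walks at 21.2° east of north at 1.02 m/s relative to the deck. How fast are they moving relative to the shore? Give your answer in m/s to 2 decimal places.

In east/north components (m/s): commuter relative to ship = (0.369, 0.951); ship relative to water = (0.000, 2.930); water relative to ground = (-2.170, 0.000).
Sum = (-1.801, 3.881) m/s.
Speed = |(-1.801, 3.881)| = 4.279 m/s.

4.28 m/s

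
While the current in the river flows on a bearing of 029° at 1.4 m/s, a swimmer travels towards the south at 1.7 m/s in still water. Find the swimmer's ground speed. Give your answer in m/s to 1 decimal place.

0.8 m/s

Taking east as x and north as y: velocity relative to the water = (0.000, -1.700) m/s; the water relative to ground = (0.679, 1.224) m/s.
Velocity relative to ground = (0.000, -1.700) + (0.679, 1.224) = (0.679, -0.476) m/s.
Speed = |(0.679, -0.476)| = 0.829 m/s.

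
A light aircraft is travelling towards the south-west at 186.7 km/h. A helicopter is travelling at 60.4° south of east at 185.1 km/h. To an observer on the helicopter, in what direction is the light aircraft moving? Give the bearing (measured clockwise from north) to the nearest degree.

277°

Taking east as x and north as y: light aircraft velocity = (-132.017, -132.017) km/h; helicopter velocity = (91.429, -160.944) km/h.
Velocity of light aircraft relative to helicopter = (-132.017, -132.017) − (91.429, -160.944) = (-223.445, 28.927) km/h.
Bearing = atan2(-223.45, 28.93) = 277.38° clockwise from north.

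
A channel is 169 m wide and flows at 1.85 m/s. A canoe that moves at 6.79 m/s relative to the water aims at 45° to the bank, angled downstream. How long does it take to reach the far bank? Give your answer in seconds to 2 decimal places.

The component of the canoe's velocity perpendicular to the bank is 6.79 × sin 45° = 4.801 m/s.
The flow acts along the bank and has no component across it.
Time = 169 / 4.801 = 35.199 s.

35.20 s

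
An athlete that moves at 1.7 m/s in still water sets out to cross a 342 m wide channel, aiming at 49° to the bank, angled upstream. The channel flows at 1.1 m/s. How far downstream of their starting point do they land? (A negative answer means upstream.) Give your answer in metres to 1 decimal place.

Perpendicular speed = 1.283 m/s; crossing time = 342 / 1.283 = 266.561 s.
Net downstream speed = -0.015 m/s.
Drift = -0.015 × 266.561 = -4.078 m (upstream).

-4.1 m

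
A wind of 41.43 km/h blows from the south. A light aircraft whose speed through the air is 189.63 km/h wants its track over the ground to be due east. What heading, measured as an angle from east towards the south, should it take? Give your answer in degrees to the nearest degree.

13°

The wind pushes perpendicular to the desired track; the heading must have a component into the wind equal to 41.43 km/h: 189.63 sin θ = 41.43.
sin θ = 0.2185, so θ = 12.620°.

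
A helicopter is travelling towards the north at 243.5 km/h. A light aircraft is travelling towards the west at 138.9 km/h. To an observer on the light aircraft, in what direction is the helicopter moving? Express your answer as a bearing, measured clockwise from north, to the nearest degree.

030°

Taking east as x and north as y: helicopter velocity = (0.000, 243.500) km/h; light aircraft velocity = (-138.900, 0.000) km/h.
Velocity of helicopter relative to light aircraft = (0.000, 243.500) − (-138.900, 0.000) = (138.900, 243.500) km/h.
Bearing = atan2(138.90, 243.50) = 29.70° clockwise from north.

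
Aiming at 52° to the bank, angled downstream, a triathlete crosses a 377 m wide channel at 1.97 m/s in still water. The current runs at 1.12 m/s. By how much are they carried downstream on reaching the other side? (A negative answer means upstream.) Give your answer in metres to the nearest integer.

Perpendicular speed = 1.552 m/s; crossing time = 377 / 1.552 = 242.853 s.
Net downstream speed = 2.333 m/s.
Drift = 2.333 × 242.853 = 566.540 m (downstream).

567 m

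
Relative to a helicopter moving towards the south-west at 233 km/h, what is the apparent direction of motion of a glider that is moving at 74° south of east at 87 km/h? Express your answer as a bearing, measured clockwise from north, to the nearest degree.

067°

Taking east as x and north as y: glider velocity = (23.980, -83.630) km/h; helicopter velocity = (-164.756, -164.756) km/h.
Velocity of glider relative to helicopter = (23.980, -83.630) − (-164.756, -164.756) = (188.736, 81.126) km/h.
Bearing = atan2(188.74, 81.13) = 66.74° clockwise from north.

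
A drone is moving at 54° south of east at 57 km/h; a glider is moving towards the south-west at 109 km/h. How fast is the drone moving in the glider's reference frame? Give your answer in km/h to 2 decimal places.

114.83 km/h

Taking east as x and north as y: drone velocity = (33.504, -46.114) km/h; glider velocity = (-77.075, -77.075) km/h.
Velocity of drone relative to glider = (33.504, -46.114) − (-77.075, -77.075) = (110.578, 30.961) km/h.
Magnitude = |(110.578, 30.961)| = 114.831 km/h.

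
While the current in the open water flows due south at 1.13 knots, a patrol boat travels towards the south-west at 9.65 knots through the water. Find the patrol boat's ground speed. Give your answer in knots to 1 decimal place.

Taking east as x and north as y: velocity relative to the water = (-6.824, -6.824) knots; the water relative to ground = (0.000, -1.130) knots.
Velocity relative to ground = (-6.824, -6.824) + (0.000, -1.130) = (-6.824, -7.954) knots.
Speed = |(-6.824, -7.954)| = 10.480 knots.

10.5 knots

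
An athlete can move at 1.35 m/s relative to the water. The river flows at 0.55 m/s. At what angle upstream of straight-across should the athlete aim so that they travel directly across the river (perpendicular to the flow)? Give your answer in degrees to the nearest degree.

To cancel the current, the upstream component of the athlete's velocity must equal the flow: 1.35 sin θ = 0.55.
sin θ = 0.55 / 1.35 = 0.4074.
θ = arcsin(0.4074) = 24.042°.

24°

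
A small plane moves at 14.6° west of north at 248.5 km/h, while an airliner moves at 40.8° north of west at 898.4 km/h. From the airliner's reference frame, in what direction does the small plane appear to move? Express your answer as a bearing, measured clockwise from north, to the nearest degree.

119°

Taking east as x and north as y: small plane velocity = (-62.639, 240.476) km/h; airliner velocity = (-680.084, 587.033) km/h.
Velocity of small plane relative to airliner = (-62.639, 240.476) − (-680.084, 587.033) = (617.445, -346.557) km/h.
Bearing = atan2(617.45, -346.56) = 119.30° clockwise from north.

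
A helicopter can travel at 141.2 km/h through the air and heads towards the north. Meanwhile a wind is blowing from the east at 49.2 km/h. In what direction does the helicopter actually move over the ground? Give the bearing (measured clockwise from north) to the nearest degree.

Taking east as x and north as y: velocity relative to the air = (0.000, 141.200) km/h; the air relative to ground = (-49.200, 0.000) km/h.
Velocity relative to ground = (0.000, 141.200) + (-49.200, 0.000) = (-49.200, 141.200) km/h.
Bearing = atan2(-49.20, 141.20) = 340.79° clockwise from north.

341°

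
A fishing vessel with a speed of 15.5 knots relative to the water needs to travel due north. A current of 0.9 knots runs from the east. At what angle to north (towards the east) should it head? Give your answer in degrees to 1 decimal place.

3.3°

The current pushes perpendicular to the desired track; the heading must have a component into the current equal to 0.9 knots: 15.5 sin θ = 0.9.
sin θ = 0.0581, so θ = 3.329°.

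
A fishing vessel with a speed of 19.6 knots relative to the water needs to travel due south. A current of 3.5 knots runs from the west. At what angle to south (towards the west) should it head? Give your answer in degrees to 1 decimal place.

The current pushes perpendicular to the desired track; the heading must have a component into the current equal to 3.5 knots: 19.6 sin θ = 3.5.
sin θ = 0.1786, so θ = 10.287°.

10.3°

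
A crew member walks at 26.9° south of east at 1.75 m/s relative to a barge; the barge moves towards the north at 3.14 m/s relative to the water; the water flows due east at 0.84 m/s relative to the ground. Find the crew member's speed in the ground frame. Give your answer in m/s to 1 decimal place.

In east/north components (m/s): crew member relative to barge = (1.561, -0.792); barge relative to water = (0.000, 3.140); water relative to ground = (0.840, 0.000).
Sum = (2.401, 2.348) m/s.
Speed = |(2.401, 2.348)| = 3.358 m/s.

3.4 m/s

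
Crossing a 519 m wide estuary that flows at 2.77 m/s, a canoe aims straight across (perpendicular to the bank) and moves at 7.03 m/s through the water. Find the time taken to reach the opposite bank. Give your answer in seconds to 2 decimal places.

The component of the canoe's velocity perpendicular to the bank is 7.03 m/s.
The current is parallel to the bank, so it does not affect the crossing time.
Time = 519 / 7.030 = 73.826 s.

73.83 s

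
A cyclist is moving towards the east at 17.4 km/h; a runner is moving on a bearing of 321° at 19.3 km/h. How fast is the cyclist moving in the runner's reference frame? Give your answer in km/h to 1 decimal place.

33.1 km/h

Taking east as x and north as y: cyclist velocity = (17.400, 0.000) km/h; runner velocity = (-12.146, 14.999) km/h.
Velocity of cyclist relative to runner = (17.400, 0.000) − (-12.146, 14.999) = (29.546, -14.999) km/h.
Magnitude = |(29.546, -14.999)| = 33.135 km/h.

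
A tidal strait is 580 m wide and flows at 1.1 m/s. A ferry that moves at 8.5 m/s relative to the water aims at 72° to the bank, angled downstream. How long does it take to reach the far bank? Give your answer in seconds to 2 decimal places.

The component of the ferry's velocity perpendicular to the bank is 8.5 × sin 72° = 8.084 m/s.
The flow acts along the bank and has no component across it.
Time = 580 / 8.084 = 71.747 s.

71.75 s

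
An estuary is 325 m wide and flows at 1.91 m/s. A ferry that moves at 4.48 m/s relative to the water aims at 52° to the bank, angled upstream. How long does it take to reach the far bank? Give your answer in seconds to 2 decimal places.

92.06 s

The component of the ferry's velocity perpendicular to the bank is 4.48 × sin 52° = 3.530 m/s.
The current is parallel to the bank, so it does not affect the crossing time.
Time = 325 / 3.530 = 92.060 s.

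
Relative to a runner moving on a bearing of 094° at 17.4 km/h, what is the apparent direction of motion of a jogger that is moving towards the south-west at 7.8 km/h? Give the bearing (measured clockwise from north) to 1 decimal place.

259.3°

Taking east as x and north as y: jogger velocity = (-5.515, -5.515) km/h; runner velocity = (17.358, -1.214) km/h.
Velocity of jogger relative to runner = (-5.515, -5.515) − (17.358, -1.214) = (-22.873, -4.302) km/h.
Bearing = atan2(-22.87, -4.30) = 259.35° clockwise from north.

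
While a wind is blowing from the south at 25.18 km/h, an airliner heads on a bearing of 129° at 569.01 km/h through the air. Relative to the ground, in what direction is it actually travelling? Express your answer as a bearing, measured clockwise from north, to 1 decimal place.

Taking east as x and north as y: velocity relative to the air = (442.204, -358.090) km/h; the air relative to ground = (0.000, 25.180) km/h.
Velocity relative to ground = (442.204, -358.090) + (0.000, 25.180) = (442.204, -332.910) km/h.
Bearing = atan2(442.20, -332.91) = 126.97° clockwise from north.

127.0°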